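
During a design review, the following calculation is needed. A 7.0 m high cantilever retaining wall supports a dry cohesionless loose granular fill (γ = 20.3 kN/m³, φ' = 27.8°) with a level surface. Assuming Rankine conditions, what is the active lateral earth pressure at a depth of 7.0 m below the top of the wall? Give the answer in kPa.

K_a = (1 − sin φ)/(1 + sin φ) = 0.3639.
σ_h = K_a γ z = 0.3639 × 20.3 × 7.0 = 51.71 kPa.

51.7 kPa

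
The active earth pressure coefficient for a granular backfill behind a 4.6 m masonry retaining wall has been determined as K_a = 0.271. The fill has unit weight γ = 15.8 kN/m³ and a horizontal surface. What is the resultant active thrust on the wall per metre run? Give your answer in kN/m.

P = ½ K_a γ H² = 0.5 × 0.271 × 15.8 × 4.6² = 45.30 kN/m.

45.3 kN/m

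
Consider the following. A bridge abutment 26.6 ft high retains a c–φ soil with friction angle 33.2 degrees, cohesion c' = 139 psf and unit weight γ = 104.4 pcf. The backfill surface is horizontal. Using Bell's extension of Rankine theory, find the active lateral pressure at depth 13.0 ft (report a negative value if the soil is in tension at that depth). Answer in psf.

K_a = (1 − sin φ)/(1 + sin φ) = 0.2924.
σ_a = K_a γ z − 2c√K_a = 0.2924×104.4×13.0 − 2×139×0.5407 = 246.5 psf.

246 psf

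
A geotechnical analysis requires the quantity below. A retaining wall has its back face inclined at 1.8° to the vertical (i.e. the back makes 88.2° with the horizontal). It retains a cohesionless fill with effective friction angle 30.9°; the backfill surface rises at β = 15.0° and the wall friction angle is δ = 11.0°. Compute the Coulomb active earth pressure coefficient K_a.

0.378

K_a = sin²(α+φ) / [sin²α · sin(α−δ) · (1 + √{sin(φ+δ)sin(φ−β) / (sin(α−δ)sin(α+β))})²].
With α = 88.2°, φ = 30.9°, δ = 11.0°, β = 15.0°: K_a = 0.3785.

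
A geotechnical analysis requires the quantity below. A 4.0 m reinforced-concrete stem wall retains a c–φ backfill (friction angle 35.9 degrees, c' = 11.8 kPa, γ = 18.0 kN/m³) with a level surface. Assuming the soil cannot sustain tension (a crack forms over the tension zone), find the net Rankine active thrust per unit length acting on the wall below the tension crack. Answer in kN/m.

4.81 kN/m

K_a = 0.2607; √K_a = 0.5106.
Tension-crack depth z_c = 2c/(γ√K_a) = 2×11.8/(18.0×0.5106) = 2.568 m.
σ_a at base = K_a γ H − 2c√K_a = 0.2607×18.0×4.0 − 2×11.8×0.5106 = 6.722 kPa.
P_a = ½ × 6.722 × (H − z_c) = 0.5×6.722×1.432 = 4.814 kN/m.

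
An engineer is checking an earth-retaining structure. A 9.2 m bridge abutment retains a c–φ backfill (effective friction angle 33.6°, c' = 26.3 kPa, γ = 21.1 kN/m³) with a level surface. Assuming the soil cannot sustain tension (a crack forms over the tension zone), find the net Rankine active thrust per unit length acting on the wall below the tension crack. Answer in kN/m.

K_a = 0.2875; √K_a = 0.5362.
Tension-crack depth z_c = 2c/(γ√K_a) = 2×26.3/(21.1×0.5362) = 4.649 m.
σ_a at base = K_a γ H − 2c√K_a = 0.2875×21.1×9.2 − 2×26.3×0.5362 = 27.61 kPa.
P_a = ½ × 27.61 × (H − z_c) = 0.5×27.61×4.551 = 62.82 kN/m.

62.8 kN/m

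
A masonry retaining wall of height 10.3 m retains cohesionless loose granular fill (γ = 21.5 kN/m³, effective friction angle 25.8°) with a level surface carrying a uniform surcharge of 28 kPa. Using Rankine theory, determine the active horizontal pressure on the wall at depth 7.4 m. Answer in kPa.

K_a = (1 − sin φ)/(1 + sin φ) = 0.3935.
σ_v = γz + q = 21.5 × 7.4 + 28 = 187.1 kPa.
σ_h = K_a σ_v = 0.3935 × 187.1 = 73.62 kPa.

73.6 kPa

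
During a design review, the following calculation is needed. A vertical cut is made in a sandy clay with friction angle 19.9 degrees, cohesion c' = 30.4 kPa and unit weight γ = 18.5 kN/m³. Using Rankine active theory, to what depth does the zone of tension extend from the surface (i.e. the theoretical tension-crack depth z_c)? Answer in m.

4.68 m

K_a = tan²(45° − 19.9°/2) = 0.4921; √K_a = 0.7015.
The active pressure is zero where K_a γ z = 2c√K_a, so z_c = 2c/(γ√K_a) = 2×30.4/(18.5×0.7015) = 4.685 m.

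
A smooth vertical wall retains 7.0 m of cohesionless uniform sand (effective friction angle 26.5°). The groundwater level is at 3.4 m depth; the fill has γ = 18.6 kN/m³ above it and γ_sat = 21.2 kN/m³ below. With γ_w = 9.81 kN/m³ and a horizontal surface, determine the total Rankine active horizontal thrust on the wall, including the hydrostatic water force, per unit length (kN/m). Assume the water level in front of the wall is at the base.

220 kN/m

K_a = tan²(45° − φ/2) = 0.3829.
γ' = 21.2 − 9.81 = 11.39 kN/m³. Depth below WT = 3.6 m.
σ'_h at WT = K_a γ d_w = 24.22 kPa; at base = 24.22 + K_a γ' × 3.6 = 39.92 kPa.
P₁ (0–3.4 m) = ½×24.22×3.4 = 41.17. P₂ (3.4–7.0 m) = ½(24.22+39.92)×3.6 = 115.4.
P_w = ½ γ_w h₂² = 0.5×9.81×3.6² = 63.57. Total = 41.17+115.4+63.57 = 220.2 kN/m.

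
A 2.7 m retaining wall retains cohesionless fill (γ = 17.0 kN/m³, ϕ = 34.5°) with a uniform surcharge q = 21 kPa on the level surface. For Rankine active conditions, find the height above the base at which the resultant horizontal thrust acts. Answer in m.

K_a = 0.2768.
Triangular part P₁ = ½K_aγH² = 17.15 at H/3 = 0.9000 m; rectangular part P₂ = K_a q H = 15.70 at H/2 = 1.350 m.
ȳ = (P₁·0.9000 + P₂·1.350)/(P₁+P₂) = 1.115 m.

1.12 m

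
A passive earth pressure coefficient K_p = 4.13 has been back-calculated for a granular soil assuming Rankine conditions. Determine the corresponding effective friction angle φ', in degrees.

K_p = (1+sin φ)/(1−sin φ) ⇒ sin φ = (K_p − 1)/(K_p + 1) = 0.6101.
φ = arcsin(0.6101) = 37.60°.

37.6°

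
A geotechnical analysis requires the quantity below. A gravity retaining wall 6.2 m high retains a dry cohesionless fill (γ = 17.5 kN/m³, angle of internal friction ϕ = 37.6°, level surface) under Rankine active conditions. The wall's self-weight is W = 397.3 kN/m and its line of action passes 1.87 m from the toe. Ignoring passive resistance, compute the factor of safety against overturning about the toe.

K_a = tan²(45° − 37.6°/2) = 0.2421.
P_a = ½K_aγH² = 0.5×0.2421×17.5×6.2² = 81.44 kN/m, acting at H/3 = 2.067 m above the base.
Overturning moment M_o = P_a × H/3 = 81.44 × 2.067 = 168.3.
Resisting moment M_r = W × 1.87 = 397.3 × 1.87 = 743.0.
FS_overturning = M_r/M_o = 743.0/168.3 = 4.414.

4.41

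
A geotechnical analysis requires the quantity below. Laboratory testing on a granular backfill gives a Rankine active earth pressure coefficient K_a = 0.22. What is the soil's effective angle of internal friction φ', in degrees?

K_a = tan²(45° − φ/2) ⇒ 45° − φ/2 = arctan(√0.22) = 25.13°.
φ = 2(45° − 25.13°) = 39.74°.

39.7°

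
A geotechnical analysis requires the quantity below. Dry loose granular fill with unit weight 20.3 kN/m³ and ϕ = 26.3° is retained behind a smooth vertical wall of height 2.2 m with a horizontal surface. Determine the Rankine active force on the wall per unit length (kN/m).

19.0 kN/m

K_a = tan²(45° − φ/2) = 0.3859.
P_a = ½ K_a γ H² = 0.5 × 0.3859 × 20.3 × 2.2² = 18.96 kN/m.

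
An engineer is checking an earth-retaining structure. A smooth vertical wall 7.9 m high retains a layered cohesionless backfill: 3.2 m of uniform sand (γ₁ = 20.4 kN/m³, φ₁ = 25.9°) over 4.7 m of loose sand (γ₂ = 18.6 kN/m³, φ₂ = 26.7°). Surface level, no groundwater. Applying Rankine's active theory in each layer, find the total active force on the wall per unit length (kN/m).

236 kN/m

K_a1 = tan²(45°−25.9°/2) = 0.3920; K_a2 = tan²(45°−26.7°/2) = 0.3800.
Layer 1: σ at base = K_a1 γ₁ h₁ = 25.59 kPa; P₁ = ½×25.59×3.2 = 40.94.
Layer 2: σ_v at top = γ₁h₁ = 65.28; σ_h top = K_a2×65.28 = 24.80; σ_h base = K_a2×(65.28+18.6×4.7) = 58.02.
P₂ = ½(24.80+58.02)×4.7 = 194.6. Total P_a = 40.94+194.6 = 235.6 kN/m.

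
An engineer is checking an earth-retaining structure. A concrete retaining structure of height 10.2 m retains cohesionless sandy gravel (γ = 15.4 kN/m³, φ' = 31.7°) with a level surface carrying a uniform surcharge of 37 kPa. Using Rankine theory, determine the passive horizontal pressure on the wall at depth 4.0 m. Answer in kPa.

K_p = (1 + sin φ)/(1 − sin φ) = 3.215.
σ_v = γz + q = 15.4 × 4.0 + 37 = 98.60 kPa.
σ_h = K_p σ_v = 3.215 × 98.60 = 317.0 kPa.

317 kPa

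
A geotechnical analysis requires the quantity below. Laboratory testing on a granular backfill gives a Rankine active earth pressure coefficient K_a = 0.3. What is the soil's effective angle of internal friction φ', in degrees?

K_a = tan²(45° − φ/2) ⇒ 45° − φ/2 = arctan(√0.3) = 28.71°.
φ = 2(45° − 28.71°) = 32.58°.

32.6°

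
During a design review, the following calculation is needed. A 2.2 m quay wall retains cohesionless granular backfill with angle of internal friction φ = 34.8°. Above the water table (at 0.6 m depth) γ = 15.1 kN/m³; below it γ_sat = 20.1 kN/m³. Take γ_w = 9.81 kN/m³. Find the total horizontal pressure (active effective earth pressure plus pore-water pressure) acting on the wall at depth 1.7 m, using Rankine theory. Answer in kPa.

16.4 kPa

K_a = (1 − sin φ)/(1 + sin φ) = 0.2733.
γ' = 20.1 − 9.81 = 10.29 kN/m³.
Effective vertical stress at 1.7 m: σ'_v = 15.1×0.6 + 10.29×1.10 = 20.38 kPa.
σ'_h = K_a σ'_v = 0.2733 × 20.38 = 5.570 kPa; u = γ_w × 1.10 = 10.79 kPa.
Total σ_h = 5.570 + 10.79 = 16.36 kPa.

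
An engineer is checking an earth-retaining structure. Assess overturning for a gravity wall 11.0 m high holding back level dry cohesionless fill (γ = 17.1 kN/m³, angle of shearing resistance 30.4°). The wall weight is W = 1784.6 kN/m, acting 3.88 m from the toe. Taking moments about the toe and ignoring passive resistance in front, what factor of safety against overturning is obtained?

K_a = tan²(45° − 30.4°/2) = 0.3280.
P_a = ½K_aγH² = 0.5×0.3280×17.1×11.0² = 339.3 kN/m, acting at H/3 = 3.667 m above the base.
Overturning moment M_o = P_a × H/3 = 339.3 × 3.667 = 1244.
Resisting moment M_r = W × 3.88 = 1784.6 × 3.88 = 6924.
FS_overturning = M_r/M_o = 6924/1244 = 5.565.

5.57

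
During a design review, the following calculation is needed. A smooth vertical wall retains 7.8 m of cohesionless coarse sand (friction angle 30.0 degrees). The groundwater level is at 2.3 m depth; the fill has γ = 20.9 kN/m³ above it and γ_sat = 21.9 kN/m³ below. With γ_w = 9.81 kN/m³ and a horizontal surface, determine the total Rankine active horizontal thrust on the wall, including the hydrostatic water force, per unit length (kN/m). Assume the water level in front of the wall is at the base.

316 kN/m

K_a = tan²(45° − φ/2) = 0.3333.
γ' = 21.9 − 9.81 = 12.09 kN/m³. Depth below WT = 5.5 m.
σ'_h at WT = K_a γ d_w = 16.02 kPa; at base = 16.02 + K_a γ' × 5.5 = 38.19 kPa.
P₁ (0–2.3 m) = ½×16.02×2.3 = 18.43. P₂ (2.3–7.8 m) = ½(16.02+38.19)×5.5 = 149.1.
P_w = ½ γ_w h₂² = 0.5×9.81×5.5² = 148.4. Total = 18.43+149.1+148.4 = 315.9 kN/m.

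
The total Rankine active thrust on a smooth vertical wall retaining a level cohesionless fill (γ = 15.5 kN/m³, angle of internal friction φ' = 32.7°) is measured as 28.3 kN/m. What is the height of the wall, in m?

K_a = 0.2985. P_a = ½ K_a γ H² ⇒ H = √(2P_a/(K_a γ)).
H = √(2×28.3/(0.2985×15.5)) = 3.498 m.

3.50 m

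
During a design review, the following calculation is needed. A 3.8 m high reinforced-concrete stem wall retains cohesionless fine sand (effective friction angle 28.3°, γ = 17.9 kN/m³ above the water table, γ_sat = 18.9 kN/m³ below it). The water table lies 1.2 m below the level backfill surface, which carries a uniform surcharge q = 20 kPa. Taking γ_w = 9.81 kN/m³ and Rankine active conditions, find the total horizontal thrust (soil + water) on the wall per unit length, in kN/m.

K_a = tan²(45° − φ/2) = 0.3568.
γ' = 18.9 − 9.81 = 9.090 kN/m³. h₂ = H − d_w = 2.6 m.
σ'_h: at surface K_a·q = 7.135; at WT K_a(q+γd_w) = 14.80; at base K_a(q+γd_w+γ'h₂) = 23.23 kPa.
P₁ = ½(7.135+14.80)×1.2 = 13.16; P₂ = ½(14.80+23.23)×2.6 = 49.44; P_w = ½γ_w h₂² = 33.16.
Total = 13.16+49.44+33.16 = 95.76 kN/m.

95.8 kN/m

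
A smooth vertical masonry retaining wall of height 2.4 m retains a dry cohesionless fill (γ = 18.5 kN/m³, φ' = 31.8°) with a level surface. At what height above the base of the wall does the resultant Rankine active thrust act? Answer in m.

K_a = 0.3098.
The pressure distribution is triangular, so the resultant acts at H/3 above the base = 2.4/3 = 0.8000 m.

0.800 m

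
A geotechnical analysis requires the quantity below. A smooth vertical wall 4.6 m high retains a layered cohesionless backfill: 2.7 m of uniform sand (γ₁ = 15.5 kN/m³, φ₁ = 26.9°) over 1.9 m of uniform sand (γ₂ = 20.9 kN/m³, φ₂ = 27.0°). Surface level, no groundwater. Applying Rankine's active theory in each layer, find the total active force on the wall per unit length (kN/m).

65.3 kN/m

K_a1 = tan²(45°−26.9°/2) = 0.3770; K_a2 = tan²(45°−27.0°/2) = 0.3755.
Layer 1: σ at base = K_a1 γ₁ h₁ = 15.78 kPa; P₁ = ½×15.78×2.7 = 21.30.
Layer 2: σ_v at top = γ₁h₁ = 41.85; σ_h top = K_a2×41.85 = 15.72; σ_h base = K_a2×(41.85+20.9×1.9) = 30.63.
P₂ = ½(15.72+30.63)×1.9 = 44.03. Total P_a = 21.30+44.03 = 65.33 kN/m.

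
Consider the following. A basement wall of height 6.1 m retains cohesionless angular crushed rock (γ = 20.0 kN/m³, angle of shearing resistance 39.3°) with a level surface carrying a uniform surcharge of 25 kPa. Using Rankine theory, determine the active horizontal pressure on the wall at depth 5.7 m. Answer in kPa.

31.2 kPa

K_a = (1 − sin φ)/(1 + sin φ) = 0.2245.
σ_v = γz + q = 20.0 × 5.7 + 25 = 139.0 kPa.
σ_h = K_a σ_v = 0.2245 × 139.0 = 31.20 kPa.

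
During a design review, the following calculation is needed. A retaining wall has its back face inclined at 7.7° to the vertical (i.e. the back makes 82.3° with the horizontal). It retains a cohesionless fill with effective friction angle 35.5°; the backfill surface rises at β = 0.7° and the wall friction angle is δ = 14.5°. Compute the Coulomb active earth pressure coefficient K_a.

0.301

K_a = sin²(α+φ) / [sin²α · sin(α−δ) · (1 + √{sin(φ+δ)sin(φ−β) / (sin(α−δ)sin(α+β))})²].
With α = 82.3°, φ = 35.5°, δ = 14.5°, β = 0.7°: K_a = 0.3014.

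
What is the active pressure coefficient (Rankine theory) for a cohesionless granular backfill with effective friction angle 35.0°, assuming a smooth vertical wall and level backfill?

0.271

K_a = tan²(45° − φ/2) = tan²(27.50°) = 0.2710.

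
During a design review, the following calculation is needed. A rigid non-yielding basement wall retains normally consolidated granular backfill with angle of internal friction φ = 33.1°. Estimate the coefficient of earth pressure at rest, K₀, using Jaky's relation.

0.454

K₀ = 1 − sin φ' = 1 − sin 33.1° = 0.4539.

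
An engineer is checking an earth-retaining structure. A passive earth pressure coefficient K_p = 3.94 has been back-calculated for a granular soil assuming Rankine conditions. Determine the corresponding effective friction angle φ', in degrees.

K_p = (1+sin φ)/(1−sin φ) ⇒ sin φ = (K_p − 1)/(K_p + 1) = 0.5951.
φ = arcsin(0.5951) = 36.52°.

36.5°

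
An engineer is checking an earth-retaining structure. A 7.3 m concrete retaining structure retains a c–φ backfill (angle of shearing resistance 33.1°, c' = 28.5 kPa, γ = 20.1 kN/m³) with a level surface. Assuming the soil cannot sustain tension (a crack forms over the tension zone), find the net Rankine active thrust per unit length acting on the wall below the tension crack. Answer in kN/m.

12.6 kN/m

K_a = 0.2936; √K_a = 0.5418.
Tension-crack depth z_c = 2c/(γ√K_a) = 2×28.5/(20.1×0.5418) = 5.234 m.
σ_a at base = K_a γ H − 2c√K_a = 0.2936×20.1×7.3 − 2×28.5×0.5418 = 12.19 kPa.
P_a = ½ × 12.19 × (H − z_c) = 0.5×12.19×2.066 = 12.60 kN/m.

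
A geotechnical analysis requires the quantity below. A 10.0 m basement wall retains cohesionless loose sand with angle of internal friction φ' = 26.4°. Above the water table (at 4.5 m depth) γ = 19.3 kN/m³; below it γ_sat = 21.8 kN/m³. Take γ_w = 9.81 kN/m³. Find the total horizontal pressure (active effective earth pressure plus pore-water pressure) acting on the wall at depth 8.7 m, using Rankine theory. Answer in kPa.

93.9 kPa

K_a = (1 − sin φ)/(1 + sin φ) = 0.3844.
γ' = 21.8 − 9.81 = 11.99 kN/m³.
Effective vertical stress at 8.7 m: σ'_v = 19.3×4.5 + 11.99×4.20 = 137.2 kPa.
σ'_h = K_a σ'_v = 0.3844 × 137.2 = 52.75 kPa; u = γ_w × 4.20 = 41.20 kPa.
Total σ_h = 52.75 + 41.20 = 93.95 kPa.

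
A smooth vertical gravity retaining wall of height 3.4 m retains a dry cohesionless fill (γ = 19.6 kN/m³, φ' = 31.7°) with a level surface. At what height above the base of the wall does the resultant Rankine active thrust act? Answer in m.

K_a = 0.3111.
The pressure distribution is triangular, so the resultant acts at H/3 above the base = 3.4/3 = 1.133 m.

1.13 m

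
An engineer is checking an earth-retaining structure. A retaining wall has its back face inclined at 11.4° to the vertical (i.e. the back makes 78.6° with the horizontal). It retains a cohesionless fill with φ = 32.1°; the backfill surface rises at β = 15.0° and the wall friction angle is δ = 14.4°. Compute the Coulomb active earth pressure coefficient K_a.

K_a = sin²(α+φ) / [sin²α · sin(α−δ) · (1 + √{sin(φ+δ)sin(φ−β) / (sin(α−δ)sin(α+β))})²].
With α = 78.6°, φ = 32.1°, δ = 14.4°, β = 15.0°: K_a = 0.4573.

0.457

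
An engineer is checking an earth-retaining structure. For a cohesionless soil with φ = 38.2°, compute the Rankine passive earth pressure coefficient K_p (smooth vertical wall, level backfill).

K_p = (1 + sin φ)/(1 − sin φ) = tan²(45° + 38.2°/2) = 4.241.

4.24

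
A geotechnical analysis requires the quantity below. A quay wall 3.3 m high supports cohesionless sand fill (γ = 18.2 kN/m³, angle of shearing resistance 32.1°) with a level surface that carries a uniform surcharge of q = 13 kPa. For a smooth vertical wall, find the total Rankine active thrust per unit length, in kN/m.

K_a = tan²(45° − φ/2) = 0.3060.
Soil triangle: ½ K_a γ H² = 0.5×0.3060×18.2×3.3² = 30.32 kN/m.
Surcharge rectangle: K_a q H = 0.3060×13×3.3 = 13.13 kN/m.
Total = 30.32 + 13.13 = 43.45 kN/m.

43.5 kN/m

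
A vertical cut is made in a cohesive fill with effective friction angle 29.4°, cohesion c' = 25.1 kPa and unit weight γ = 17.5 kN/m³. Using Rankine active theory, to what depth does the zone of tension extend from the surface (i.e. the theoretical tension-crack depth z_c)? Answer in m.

K_a = tan²(45° − 29.4°/2) = 0.3415; √K_a = 0.5844.
The active pressure is zero where K_a γ z = 2c√K_a, so z_c = 2c/(γ√K_a) = 2×25.1/(17.5×0.5844) = 4.909 m.

4.91 m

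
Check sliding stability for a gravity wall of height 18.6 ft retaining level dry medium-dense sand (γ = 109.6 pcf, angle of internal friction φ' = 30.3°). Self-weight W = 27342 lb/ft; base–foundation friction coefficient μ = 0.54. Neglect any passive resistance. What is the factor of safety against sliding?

K_a = tan²(45° − 30.3°/2) = 0.3293.
P_a = ½K_aγH² = 0.5×0.3293×109.6×18.6² = 6243 lb/ft, acting at H/3 = 6.200 ft above the base.
FS_sliding = μW / P_a = 0.54×27342 / 6243 = 2.365.

2.36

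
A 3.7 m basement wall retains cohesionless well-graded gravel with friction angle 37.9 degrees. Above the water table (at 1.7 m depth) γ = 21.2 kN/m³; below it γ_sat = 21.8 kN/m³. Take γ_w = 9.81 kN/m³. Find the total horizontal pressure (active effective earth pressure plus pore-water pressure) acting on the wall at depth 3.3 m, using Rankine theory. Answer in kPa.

28.9 kPa

K_a = (1 − sin φ)/(1 + sin φ) = 0.2389.
γ' = 21.8 − 9.81 = 11.99 kN/m³.
Effective vertical stress at 3.3 m: σ'_v = 21.2×1.7 + 11.99×1.60 = 55.22 kPa.
σ'_h = K_a σ'_v = 0.2389 × 55.22 = 13.20 kPa; u = γ_w × 1.60 = 15.70 kPa.
Total σ_h = 13.20 + 15.70 = 28.89 kPa.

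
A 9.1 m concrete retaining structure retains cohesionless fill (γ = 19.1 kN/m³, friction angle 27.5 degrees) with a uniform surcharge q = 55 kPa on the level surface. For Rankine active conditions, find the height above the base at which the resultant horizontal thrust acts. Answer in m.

K_a = 0.3682.
Triangular part P₁ = ½K_aγH² = 291.2 at H/3 = 3.033 m; rectangular part P₂ = K_a q H = 184.3 at H/2 = 4.550 m.
ȳ = (P₁·3.033 + P₂·4.550)/(P₁+P₂) = 3.621 m.

3.62 m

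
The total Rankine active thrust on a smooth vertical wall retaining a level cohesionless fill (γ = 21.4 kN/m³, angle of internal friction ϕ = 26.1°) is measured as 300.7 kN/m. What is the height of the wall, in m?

K_a = 0.3889. P_a = ½ K_a γ H² ⇒ H = √(2P_a/(K_a γ)).
H = √(2×300.7/(0.3889×21.4)) = 8.500 m.

8.50 m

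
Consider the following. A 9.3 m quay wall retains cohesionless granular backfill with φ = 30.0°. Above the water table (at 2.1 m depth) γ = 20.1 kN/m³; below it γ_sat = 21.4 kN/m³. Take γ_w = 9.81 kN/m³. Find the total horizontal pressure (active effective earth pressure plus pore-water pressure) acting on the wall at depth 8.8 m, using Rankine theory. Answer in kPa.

K_a = (1 − sin φ)/(1 + sin φ) = 0.3333.
γ' = 21.4 − 9.81 = 11.59 kN/m³.
Effective vertical stress at 8.8 m: σ'_v = 20.1×2.1 + 11.59×6.70 = 119.9 kPa.
σ'_h = K_a σ'_v = 0.3333 × 119.9 = 39.95 kPa; u = γ_w × 6.70 = 65.73 kPa.
Total σ_h = 39.95 + 65.73 = 105.7 kPa.

106 kPa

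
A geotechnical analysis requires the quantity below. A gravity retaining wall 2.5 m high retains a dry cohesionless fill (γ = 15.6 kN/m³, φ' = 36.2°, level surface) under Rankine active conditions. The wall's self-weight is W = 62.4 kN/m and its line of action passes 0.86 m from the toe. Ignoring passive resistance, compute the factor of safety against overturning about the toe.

K_a = tan²(45° − 36.2°/2) = 0.2574.
P_a = ½K_aγH² = 0.5×0.2574×15.6×2.5² = 12.55 kN/m, acting at H/3 = 0.8333 m above the base.
Overturning moment M_o = P_a × H/3 = 12.55 × 0.8333 = 10.46.
Resisting moment M_r = W × 0.86 = 62.4 × 0.86 = 53.66.
FS_overturning = M_r/M_o = 53.66/10.46 = 5.132.

5.13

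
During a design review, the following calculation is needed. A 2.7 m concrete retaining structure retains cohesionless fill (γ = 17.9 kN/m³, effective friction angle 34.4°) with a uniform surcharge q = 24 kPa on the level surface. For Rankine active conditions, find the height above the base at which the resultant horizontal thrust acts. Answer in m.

K_a = 0.2780.
Triangular part P₁ = ½K_aγH² = 18.14 at H/3 = 0.9000 m; rectangular part P₂ = K_a q H = 18.01 at H/2 = 1.350 m.
ȳ = (P₁·0.9000 + P₂·1.350)/(P₁+P₂) = 1.124 m.

1.12 m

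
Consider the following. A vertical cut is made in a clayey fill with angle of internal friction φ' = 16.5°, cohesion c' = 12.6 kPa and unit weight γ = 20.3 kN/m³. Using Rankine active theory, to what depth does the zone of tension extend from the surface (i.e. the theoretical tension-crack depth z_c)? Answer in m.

K_a = tan²(45° − 16.5°/2) = 0.5576; √K_a = 0.7467.
The active pressure is zero where K_a γ z = 2c√K_a, so z_c = 2c/(γ√K_a) = 2×12.6/(20.3×0.7467) = 1.662 m.

1.66 m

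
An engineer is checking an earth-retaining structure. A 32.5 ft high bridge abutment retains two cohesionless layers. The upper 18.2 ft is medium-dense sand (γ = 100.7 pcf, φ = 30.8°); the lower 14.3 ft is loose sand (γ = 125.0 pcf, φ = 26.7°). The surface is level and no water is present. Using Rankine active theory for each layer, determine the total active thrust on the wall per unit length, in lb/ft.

20200 lb/ft

K_a1 = tan²(45°−30.8°/2) = 0.3227; K_a2 = tan²(45°−26.7°/2) = 0.3800.
Layer 1: σ at base = K_a1 γ₁ h₁ = 591.5 psf; P₁ = ½×591.5×18.2 = 5382.
Layer 2: σ_v at top = γ₁h₁ = 1833; σ_h top = K_a2×1833 = 696.4; σ_h base = K_a2×(1833+125.0×14.3) = 1376.
P₂ = ½(696.4+1376)×14.3 = 14810. Total P_a = 5382+14810 = 20200 lb/ft.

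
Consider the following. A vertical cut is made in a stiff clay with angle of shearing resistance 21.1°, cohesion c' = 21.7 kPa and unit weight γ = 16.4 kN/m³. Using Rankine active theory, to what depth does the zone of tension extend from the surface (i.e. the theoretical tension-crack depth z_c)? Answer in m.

K_a = tan²(45° − 21.1°/2) = 0.4706; √K_a = 0.6860.
The active pressure is zero where K_a γ z = 2c√K_a, so z_c = 2c/(γ√K_a) = 2×21.7/(16.4×0.6860) = 3.858 m.

3.86 m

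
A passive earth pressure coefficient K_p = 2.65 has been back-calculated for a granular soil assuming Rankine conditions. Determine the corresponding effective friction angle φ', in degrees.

K_p = (1+sin φ)/(1−sin φ) ⇒ sin φ = (K_p − 1)/(K_p + 1) = 0.4521.
φ = arcsin(0.4521) = 26.88°.

26.9°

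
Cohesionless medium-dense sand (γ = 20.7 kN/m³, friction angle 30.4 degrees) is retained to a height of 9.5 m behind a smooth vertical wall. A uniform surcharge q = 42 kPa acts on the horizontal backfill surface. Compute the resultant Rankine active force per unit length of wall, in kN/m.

K_a = tan²(45° − φ/2) = 0.3280.
Soil triangle: ½ K_a γ H² = 0.5×0.3280×20.7×9.5² = 306.4 kN/m.
Surcharge rectangle: K_a q H = 0.3280×42×9.5 = 130.9 kN/m.
Total = 306.4 + 130.9 = 437.2 kN/m.

437 kN/m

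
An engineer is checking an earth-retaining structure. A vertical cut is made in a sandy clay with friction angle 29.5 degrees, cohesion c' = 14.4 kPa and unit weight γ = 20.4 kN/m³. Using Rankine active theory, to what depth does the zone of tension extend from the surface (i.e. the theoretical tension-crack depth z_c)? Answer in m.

K_a = tan²(45° − 29.5°/2) = 0.3401; √K_a = 0.5832.
The active pressure is zero where K_a γ z = 2c√K_a, so z_c = 2c/(γ√K_a) = 2×14.4/(20.4×0.5832) = 2.421 m.

2.42 m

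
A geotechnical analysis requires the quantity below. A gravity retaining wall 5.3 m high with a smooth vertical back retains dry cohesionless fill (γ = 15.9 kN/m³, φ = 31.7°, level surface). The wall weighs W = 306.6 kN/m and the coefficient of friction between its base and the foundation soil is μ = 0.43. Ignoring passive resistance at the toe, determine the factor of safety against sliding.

K_a = tan²(45° − 31.7°/2) = 0.3111.
P_a = ½K_aγH² = 0.5×0.3111×15.9×5.3² = 69.47 kN/m, acting at H/3 = 1.767 m above the base.
FS_sliding = μW / P_a = 0.43×306.6 / 69.47 = 1.898.

1.90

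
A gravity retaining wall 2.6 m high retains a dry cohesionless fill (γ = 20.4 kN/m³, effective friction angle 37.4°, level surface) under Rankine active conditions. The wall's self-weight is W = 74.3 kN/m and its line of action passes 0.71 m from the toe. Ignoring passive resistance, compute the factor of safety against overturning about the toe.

3.61

K_a = tan²(45° − 37.4°/2) = 0.2443.
P_a = ½K_aγH² = 0.5×0.2443×20.4×2.6² = 16.84 kN/m, acting at H/3 = 0.8667 m above the base.
Overturning moment M_o = P_a × H/3 = 16.84 × 0.8667 = 14.60.
Resisting moment M_r = W × 0.71 = 74.3 × 0.71 = 52.75.
FS_overturning = M_r/M_o = 52.75/14.60 = 3.614.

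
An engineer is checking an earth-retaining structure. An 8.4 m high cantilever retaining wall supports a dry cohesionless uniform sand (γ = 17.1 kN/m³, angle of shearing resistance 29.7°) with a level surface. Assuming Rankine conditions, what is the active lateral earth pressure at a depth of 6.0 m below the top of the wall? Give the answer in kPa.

K_a = (1 − sin φ)/(1 + sin φ) = 0.3374.
σ_h = K_a γ z = 0.3374 × 17.1 × 6.0 = 34.62 kPa.

34.6 kPa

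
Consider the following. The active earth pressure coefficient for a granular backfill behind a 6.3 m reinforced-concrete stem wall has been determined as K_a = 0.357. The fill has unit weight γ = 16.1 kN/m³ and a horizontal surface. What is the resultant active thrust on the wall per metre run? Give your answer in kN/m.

P = ½ K_a γ H² = 0.5 × 0.357 × 16.1 × 6.3² = 114.1 kN/m.

114 kN/m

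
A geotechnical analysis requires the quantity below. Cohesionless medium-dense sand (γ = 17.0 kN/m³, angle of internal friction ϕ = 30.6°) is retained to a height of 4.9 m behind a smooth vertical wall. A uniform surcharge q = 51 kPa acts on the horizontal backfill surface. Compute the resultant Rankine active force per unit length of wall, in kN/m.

148 kN/m

K_a = tan²(45° − φ/2) = 0.3253.
Soil triangle: ½ K_a γ H² = 0.5×0.3253×17.0×4.9² = 66.40 kN/m.
Surcharge rectangle: K_a q H = 0.3253×51×4.9 = 81.30 kN/m.
Total = 66.40 + 81.30 = 147.7 kN/m.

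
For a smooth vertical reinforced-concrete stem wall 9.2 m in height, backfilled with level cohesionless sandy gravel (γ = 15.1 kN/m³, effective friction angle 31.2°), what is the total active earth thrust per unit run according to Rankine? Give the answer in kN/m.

203 kN/m

K_a = tan²(45° − φ/2) = 0.3175.
P_a = ½ K_a γ H² = 0.5 × 0.3175 × 15.1 × 9.2² = 202.9 kN/m.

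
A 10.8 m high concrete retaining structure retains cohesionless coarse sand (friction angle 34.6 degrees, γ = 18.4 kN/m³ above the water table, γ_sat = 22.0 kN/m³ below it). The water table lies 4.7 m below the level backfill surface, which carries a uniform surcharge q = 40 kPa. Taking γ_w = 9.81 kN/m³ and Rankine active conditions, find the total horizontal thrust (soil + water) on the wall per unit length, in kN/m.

K_a = tan²(45° − φ/2) = 0.2756.
γ' = 22.0 − 9.81 = 12.19 kN/m³. h₂ = H − d_w = 6.1 m.
σ'_h: at surface K_a·q = 11.03; at WT K_a(q+γd_w) = 34.86; at base K_a(q+γd_w+γ'h₂) = 55.36 kPa.
P₁ = ½(11.03+34.86)×4.7 = 107.8; P₂ = ½(34.86+55.36)×6.1 = 275.2; P_w = ½γ_w h₂² = 182.5.
Total = 107.8+275.2+182.5 = 565.5 kN/m.

566 kN/m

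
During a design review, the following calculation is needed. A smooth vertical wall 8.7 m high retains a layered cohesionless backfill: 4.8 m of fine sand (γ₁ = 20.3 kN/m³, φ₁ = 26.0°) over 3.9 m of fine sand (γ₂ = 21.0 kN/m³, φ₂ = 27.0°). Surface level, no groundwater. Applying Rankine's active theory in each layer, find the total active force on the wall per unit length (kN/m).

294 kN/m

K_a1 = tan²(45°−26.0°/2) = 0.3905; K_a2 = tan²(45°−27.0°/2) = 0.3755.
Layer 1: σ at base = K_a1 γ₁ h₁ = 38.05 kPa; P₁ = ½×38.05×4.8 = 91.31.
Layer 2: σ_v at top = γ₁h₁ = 97.44; σ_h top = K_a2×97.44 = 36.59; σ_h base = K_a2×(97.44+21.0×3.9) = 67.35.
P₂ = ½(36.59+67.35)×3.9 = 202.7. Total P_a = 91.31+202.7 = 294.0 kN/m.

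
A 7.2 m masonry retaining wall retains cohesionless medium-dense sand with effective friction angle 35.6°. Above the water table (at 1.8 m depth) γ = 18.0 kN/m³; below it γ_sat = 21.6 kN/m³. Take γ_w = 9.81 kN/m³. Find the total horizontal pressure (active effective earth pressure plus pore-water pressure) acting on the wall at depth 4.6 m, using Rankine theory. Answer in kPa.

K_a = (1 − sin φ)/(1 + sin φ) = 0.2641.
γ' = 21.6 − 9.81 = 11.79 kN/m³.
Effective vertical stress at 4.6 m: σ'_v = 18.0×1.8 + 11.79×2.80 = 65.41 kPa.
σ'_h = K_a σ'_v = 0.2641 × 65.41 = 17.28 kPa; u = γ_w × 2.80 = 27.47 kPa.
Total σ_h = 17.28 + 27.47 = 44.74 kPa.

44.7 kPa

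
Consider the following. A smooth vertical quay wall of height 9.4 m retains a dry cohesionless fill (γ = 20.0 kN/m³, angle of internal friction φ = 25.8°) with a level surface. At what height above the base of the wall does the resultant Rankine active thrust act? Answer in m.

K_a = 0.3935.
The pressure distribution is triangular, so the resultant acts at H/3 above the base = 9.4/3 = 3.133 m.

3.13 m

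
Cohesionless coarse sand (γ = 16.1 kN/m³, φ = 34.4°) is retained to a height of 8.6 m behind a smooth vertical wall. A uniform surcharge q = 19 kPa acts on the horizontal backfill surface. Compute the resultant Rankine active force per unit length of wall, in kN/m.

K_a = tan²(45° − φ/2) = 0.2780.
Soil triangle: ½ K_a γ H² = 0.5×0.2780×16.1×8.6² = 165.5 kN/m.
Surcharge rectangle: K_a q H = 0.2780×19×8.6 = 45.42 kN/m.
Total = 165.5 + 45.42 = 210.9 kN/m.

211 kN/m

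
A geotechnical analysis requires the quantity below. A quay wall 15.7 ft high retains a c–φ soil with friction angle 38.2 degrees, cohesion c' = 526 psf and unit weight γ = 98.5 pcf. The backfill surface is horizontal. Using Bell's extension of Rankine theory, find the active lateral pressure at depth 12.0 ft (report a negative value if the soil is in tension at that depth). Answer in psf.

-232 psf

K_a = (1 − sin φ)/(1 + sin φ) = 0.2358.
σ_a = K_a γ z − 2c√K_a = 0.2358×98.5×12.0 − 2×526×0.4856 = -232.1 psf.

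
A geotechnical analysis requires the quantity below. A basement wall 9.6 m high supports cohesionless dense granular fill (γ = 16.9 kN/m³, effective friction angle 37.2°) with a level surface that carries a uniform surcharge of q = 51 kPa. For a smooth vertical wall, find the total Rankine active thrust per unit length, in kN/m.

313 kN/m

K_a = tan²(45° − φ/2) = 0.2464.
Soil triangle: ½ K_a γ H² = 0.5×0.2464×16.9×9.6² = 191.9 kN/m.
Surcharge rectangle: K_a q H = 0.2464×51×9.6 = 120.6 kN/m.
Total = 191.9 + 120.6 = 312.5 kN/m.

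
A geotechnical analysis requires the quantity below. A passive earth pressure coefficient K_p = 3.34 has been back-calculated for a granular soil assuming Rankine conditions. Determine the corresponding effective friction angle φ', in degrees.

32.6°

K_p = (1+sin φ)/(1−sin φ) ⇒ sin φ = (K_p − 1)/(K_p + 1) = 0.5392.
φ = arcsin(0.5392) = 32.63°.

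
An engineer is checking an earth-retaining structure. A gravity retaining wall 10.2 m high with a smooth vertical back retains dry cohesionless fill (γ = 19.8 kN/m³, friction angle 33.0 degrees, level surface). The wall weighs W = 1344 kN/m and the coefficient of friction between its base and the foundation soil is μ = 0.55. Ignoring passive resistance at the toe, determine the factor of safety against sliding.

2.43

K_a = tan²(45° − 33.0°/2) = 0.2948.
P_a = ½K_aγH² = 0.5×0.2948×19.8×10.2² = 303.6 kN/m, acting at H/3 = 3.400 m above the base.
FS_sliding = μW / P_a = 0.55×1344 / 303.6 = 2.434.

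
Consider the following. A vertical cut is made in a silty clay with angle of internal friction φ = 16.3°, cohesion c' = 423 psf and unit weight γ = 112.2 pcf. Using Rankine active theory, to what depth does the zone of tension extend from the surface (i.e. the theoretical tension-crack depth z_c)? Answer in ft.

K_a = tan²(45° − 16.3°/2) = 0.5617; √K_a = 0.7495.
The active pressure is zero where K_a γ z = 2c√K_a, so z_c = 2c/(γ√K_a) = 2×423/(112.2×0.7495) = 10.06 ft.

10.1 ft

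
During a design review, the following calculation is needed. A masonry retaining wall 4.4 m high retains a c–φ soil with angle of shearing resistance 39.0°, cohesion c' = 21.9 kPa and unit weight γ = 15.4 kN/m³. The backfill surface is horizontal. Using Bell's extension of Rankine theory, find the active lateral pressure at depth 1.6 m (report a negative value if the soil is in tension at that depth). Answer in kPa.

K_a = (1 − sin φ)/(1 + sin φ) = 0.2275.
σ_a = K_a γ z − 2c√K_a = 0.2275×15.4×1.6 − 2×21.9×0.4770 = -15.29 kPa.

-15.3 kPa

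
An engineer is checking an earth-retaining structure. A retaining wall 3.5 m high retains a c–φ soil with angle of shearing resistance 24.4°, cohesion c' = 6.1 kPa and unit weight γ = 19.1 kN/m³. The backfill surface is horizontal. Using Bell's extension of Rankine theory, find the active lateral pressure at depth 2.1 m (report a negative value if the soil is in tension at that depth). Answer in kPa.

8.80 kPa

K_a = (1 − sin φ)/(1 + sin φ) = 0.4153.
σ_a = K_a γ z − 2c√K_a = 0.4153×19.1×2.1 − 2×6.1×0.6445 = 8.796 kPa.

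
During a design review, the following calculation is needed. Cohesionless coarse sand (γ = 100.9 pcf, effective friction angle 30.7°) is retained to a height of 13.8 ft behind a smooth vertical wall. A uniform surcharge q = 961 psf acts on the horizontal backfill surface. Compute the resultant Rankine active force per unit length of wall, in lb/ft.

7410 lb/ft

K_a = tan²(45° − φ/2) = 0.3240.
Soil triangle: ½ K_a γ H² = 0.5×0.3240×100.9×13.8² = 3113 lb/ft.
Surcharge rectangle: K_a q H = 0.3240×961×13.8 = 4297 lb/ft.
Total = 3113 + 4297 = 7410 lb/ft.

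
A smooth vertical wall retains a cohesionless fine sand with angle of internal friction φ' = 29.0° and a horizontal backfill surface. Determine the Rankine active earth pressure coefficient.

0.347

K_a = tan²(45° − φ/2) = tan²(30.50°) = 0.3470.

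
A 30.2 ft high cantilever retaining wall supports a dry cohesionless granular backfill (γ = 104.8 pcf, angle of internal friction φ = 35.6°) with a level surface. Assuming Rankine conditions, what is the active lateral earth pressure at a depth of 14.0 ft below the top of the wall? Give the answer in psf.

388 psf

K_a = (1 − sin φ)/(1 + sin φ) = 0.2641.
σ_h = K_a γ z = 0.2641 × 104.8 × 14.0 = 387.5 psf.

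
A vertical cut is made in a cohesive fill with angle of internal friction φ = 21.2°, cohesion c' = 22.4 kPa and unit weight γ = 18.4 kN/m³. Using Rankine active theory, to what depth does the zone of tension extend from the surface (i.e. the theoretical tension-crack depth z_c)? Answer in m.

3.56 m

K_a = tan²(45° − 21.2°/2) = 0.4688; √K_a = 0.6847.
The active pressure is zero where K_a γ z = 2c√K_a, so z_c = 2c/(γ√K_a) = 2×22.4/(18.4×0.6847) = 3.556 m.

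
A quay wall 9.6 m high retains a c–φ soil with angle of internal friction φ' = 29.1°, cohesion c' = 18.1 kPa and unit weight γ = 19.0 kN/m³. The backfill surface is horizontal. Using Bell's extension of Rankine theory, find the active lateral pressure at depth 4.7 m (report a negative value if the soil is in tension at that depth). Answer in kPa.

K_a = (1 − sin φ)/(1 + sin φ) = 0.3456.
σ_a = K_a γ z − 2c√K_a = 0.3456×19.0×4.7 − 2×18.1×0.5879 = 9.580 kPa.

9.58 kPa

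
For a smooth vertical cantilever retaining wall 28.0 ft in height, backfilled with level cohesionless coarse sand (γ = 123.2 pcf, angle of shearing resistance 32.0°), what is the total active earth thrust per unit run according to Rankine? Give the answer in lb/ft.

14800 lb/ft

K_a = tan²(45° − φ/2) = 0.3073.
P_a = ½ K_a γ H² = 0.5 × 0.3073 × 123.2 × 28.0² = 14840 lb/ft.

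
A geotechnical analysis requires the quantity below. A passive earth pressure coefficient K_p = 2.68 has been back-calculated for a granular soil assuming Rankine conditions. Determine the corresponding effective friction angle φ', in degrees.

27.2°

K_p = (1+sin φ)/(1−sin φ) ⇒ sin φ = (K_p − 1)/(K_p + 1) = 0.4565.
φ = arcsin(0.4565) = 27.16°.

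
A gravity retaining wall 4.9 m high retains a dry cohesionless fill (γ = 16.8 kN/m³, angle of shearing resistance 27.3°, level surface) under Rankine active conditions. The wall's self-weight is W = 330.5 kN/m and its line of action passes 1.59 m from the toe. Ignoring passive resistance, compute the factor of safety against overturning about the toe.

K_a = tan²(45° − 27.3°/2) = 0.3711.
P_a = ½K_aγH² = 0.5×0.3711×16.8×4.9² = 74.85 kN/m, acting at H/3 = 1.633 m above the base.
Overturning moment M_o = P_a × H/3 = 74.85 × 1.633 = 122.3.
Resisting moment M_r = W × 1.59 = 330.5 × 1.59 = 525.5.
FS_overturning = M_r/M_o = 525.5/122.3 = 4.298.

4.30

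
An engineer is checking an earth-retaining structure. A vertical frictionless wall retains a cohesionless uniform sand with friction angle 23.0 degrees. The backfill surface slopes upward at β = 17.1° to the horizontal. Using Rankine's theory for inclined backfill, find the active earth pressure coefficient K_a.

K_a = cos β · (cos β − √(cos²β − cos²φ)) / (cos β + √(cos²β − cos²φ)).
cos β = 0.9558, cos φ = 0.9205, √(cos²β − cos²φ) = 0.2573.
K_a = 0.9558 × (0.9558 − 0.2573)/(0.9558 + 0.2573) = 0.5503.

0.550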